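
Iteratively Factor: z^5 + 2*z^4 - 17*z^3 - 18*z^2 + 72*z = (z)*(z^4 + 2*z^3 - 17*z^2 - 18*z + 72) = z*(z - 3)*(z^3 + 5*z^2 - 2*z - 24) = z*(z - 3)*(z + 4)*(z^2 + z - 6) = z*(z - 3)*(z + 3)*(z + 4)*(z - 2)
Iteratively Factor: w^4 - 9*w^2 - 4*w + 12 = (w - 1)*(w^3 + w^2 - 8*w - 12) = (w - 3)*(w - 1)*(w^2 + 4*w + 4) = (w - 3)*(w - 1)*(w + 2)*(w + 2)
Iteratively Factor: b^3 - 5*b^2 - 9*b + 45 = (b - 5)*(b^2 - 9) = (b - 5)*(b + 3)*(b - 3)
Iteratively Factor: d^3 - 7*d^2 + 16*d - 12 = (d - 3)*(d^2 - 4*d + 4) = (d - 3)*(d - 2)*(d - 2)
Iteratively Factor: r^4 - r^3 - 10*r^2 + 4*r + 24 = (r - 3)*(r^3 + 2*r^2 - 4*r - 8) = (r - 3)*(r + 2)*(r^2 - 4) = (r - 3)*(r - 2)*(r + 2)*(r + 2)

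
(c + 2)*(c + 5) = c^2 + 7*c + 10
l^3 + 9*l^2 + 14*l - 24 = (l - 1)*(l + 4)*(l + 6)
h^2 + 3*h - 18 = (h - 3)*(h + 6)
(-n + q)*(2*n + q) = -2*n^2 + n*q + q^2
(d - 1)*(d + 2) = d^2 + d - 2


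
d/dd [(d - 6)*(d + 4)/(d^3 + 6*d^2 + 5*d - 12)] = (-d^2 + 12*d + 9)/(d^4 + 4*d^3 - 2*d^2 - 12*d + 9)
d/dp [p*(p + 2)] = 2*p + 2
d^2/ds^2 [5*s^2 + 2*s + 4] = 10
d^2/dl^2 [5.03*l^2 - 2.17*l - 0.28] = 10.0600000000000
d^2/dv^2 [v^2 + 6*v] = 2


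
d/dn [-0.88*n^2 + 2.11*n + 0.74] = 2.11 - 1.76*n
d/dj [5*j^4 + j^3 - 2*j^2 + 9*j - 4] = 20*j^3 + 3*j^2 - 4*j + 9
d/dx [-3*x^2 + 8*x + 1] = 8 - 6*x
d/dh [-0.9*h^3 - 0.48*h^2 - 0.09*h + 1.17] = -2.7*h^2 - 0.96*h - 0.09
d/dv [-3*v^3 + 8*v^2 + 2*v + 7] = -9*v^2 + 16*v + 2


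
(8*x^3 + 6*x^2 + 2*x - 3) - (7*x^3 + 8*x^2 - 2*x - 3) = x^3 - 2*x^2 + 4*x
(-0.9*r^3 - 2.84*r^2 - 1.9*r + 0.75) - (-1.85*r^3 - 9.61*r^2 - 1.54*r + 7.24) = 0.95*r^3 + 6.77*r^2 - 0.36*r - 6.49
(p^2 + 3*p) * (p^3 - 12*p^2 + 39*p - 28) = p^5 - 9*p^4 + 3*p^3 + 89*p^2 - 84*p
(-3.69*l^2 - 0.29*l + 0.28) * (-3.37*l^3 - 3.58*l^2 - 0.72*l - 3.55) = 12.4353*l^5 + 14.1875*l^4 + 2.7514*l^3 + 12.3059*l^2 + 0.8279*l - 0.994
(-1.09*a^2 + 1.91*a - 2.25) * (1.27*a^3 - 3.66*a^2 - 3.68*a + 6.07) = -1.3843*a^5 + 6.4151*a^4 - 5.8369*a^3 - 5.4101*a^2 + 19.8737*a - 13.6575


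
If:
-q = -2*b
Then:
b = q/2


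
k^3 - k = k*(k - 1)*(k + 1)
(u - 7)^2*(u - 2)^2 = u^4 - 18*u^3 + 109*u^2 - 252*u + 196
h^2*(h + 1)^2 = h^4 + 2*h^3 + h^2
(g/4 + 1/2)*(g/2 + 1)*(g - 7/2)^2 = g^4/8 - 3*g^3/8 - 47*g^2/32 + 21*g/8 + 49/8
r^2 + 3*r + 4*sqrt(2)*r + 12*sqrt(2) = (r + 3)*(r + 4*sqrt(2))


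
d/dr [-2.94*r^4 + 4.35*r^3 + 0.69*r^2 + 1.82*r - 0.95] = -11.76*r^3 + 13.05*r^2 + 1.38*r + 1.82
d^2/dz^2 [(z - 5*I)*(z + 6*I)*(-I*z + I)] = 2*I*(-3*z + 1 - I)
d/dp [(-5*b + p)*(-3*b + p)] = -8*b + 2*p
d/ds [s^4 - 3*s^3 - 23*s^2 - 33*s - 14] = 4*s^3 - 9*s^2 - 46*s - 33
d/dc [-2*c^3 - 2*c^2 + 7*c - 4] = -6*c^2 - 4*c + 7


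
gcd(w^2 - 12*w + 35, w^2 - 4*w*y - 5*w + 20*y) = w - 5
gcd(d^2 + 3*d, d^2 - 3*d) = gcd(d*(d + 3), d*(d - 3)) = d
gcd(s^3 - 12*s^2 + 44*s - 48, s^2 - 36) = s - 6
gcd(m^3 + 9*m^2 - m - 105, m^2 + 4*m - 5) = m + 5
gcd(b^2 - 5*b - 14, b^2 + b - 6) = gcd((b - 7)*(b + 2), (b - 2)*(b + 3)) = 1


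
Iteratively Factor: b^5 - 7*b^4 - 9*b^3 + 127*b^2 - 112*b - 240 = (b - 3)*(b^4 - 4*b^3 - 21*b^2 + 64*b + 80) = (b - 3)*(b + 4)*(b^3 - 8*b^2 + 11*b + 20) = (b - 3)*(b + 1)*(b + 4)*(b^2 - 9*b + 20) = (b - 4)*(b - 3)*(b + 1)*(b + 4)*(b - 5)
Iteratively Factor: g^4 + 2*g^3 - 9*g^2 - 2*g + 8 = (g - 1)*(g^3 + 3*g^2 - 6*g - 8) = (g - 1)*(g + 4)*(g^2 - g - 2) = (g - 1)*(g + 1)*(g + 4)*(g - 2)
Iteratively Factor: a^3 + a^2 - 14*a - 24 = (a + 3)*(a^2 - 2*a - 8) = (a - 4)*(a + 3)*(a + 2)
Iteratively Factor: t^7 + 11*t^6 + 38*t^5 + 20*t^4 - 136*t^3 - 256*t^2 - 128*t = (t)*(t^6 + 11*t^5 + 38*t^4 + 20*t^3 - 136*t^2 - 256*t - 128) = t*(t + 2)*(t^5 + 9*t^4 + 20*t^3 - 20*t^2 - 96*t - 64) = t*(t + 2)*(t + 4)*(t^4 + 5*t^3 - 20*t - 16) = t*(t + 2)^2*(t + 4)*(t^3 + 3*t^2 - 6*t - 8) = t*(t - 2)*(t + 2)^2*(t + 4)*(t^2 + 5*t + 4) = t*(t - 2)*(t + 2)^2*(t + 4)^2*(t + 1)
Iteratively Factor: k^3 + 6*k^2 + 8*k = (k + 4)*(k^2 + 2*k) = (k + 2)*(k + 4)*(k)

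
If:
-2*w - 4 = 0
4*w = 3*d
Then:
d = -8/3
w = -2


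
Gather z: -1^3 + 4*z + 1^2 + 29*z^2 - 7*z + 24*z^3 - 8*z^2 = 24*z^3 + 21*z^2 - 3*z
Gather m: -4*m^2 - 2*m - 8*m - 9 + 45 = -4*m^2 - 10*m + 36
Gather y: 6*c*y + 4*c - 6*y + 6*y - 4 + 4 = 6*c*y + 4*c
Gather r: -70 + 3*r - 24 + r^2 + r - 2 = r^2 + 4*r - 96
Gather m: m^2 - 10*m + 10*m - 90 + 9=m^2 - 81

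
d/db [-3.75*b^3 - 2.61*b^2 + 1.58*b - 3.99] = -11.25*b^2 - 5.22*b + 1.58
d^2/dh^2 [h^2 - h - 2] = 2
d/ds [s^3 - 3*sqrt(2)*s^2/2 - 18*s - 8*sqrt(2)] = 3*s^2 - 3*sqrt(2)*s - 18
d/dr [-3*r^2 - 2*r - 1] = -6*r - 2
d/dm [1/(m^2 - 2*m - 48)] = 2*(1 - m)/(-m^2 + 2*m + 48)^2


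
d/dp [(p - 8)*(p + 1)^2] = 3*(p - 5)*(p + 1)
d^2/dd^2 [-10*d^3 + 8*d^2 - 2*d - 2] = 16 - 60*d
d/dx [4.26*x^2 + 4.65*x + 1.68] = 8.52*x + 4.65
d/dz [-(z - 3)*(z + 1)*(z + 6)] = -3*z^2 - 8*z + 15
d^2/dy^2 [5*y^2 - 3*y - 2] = 10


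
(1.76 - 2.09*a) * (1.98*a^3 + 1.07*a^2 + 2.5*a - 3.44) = -4.1382*a^4 + 1.2485*a^3 - 3.3418*a^2 + 11.5896*a - 6.0544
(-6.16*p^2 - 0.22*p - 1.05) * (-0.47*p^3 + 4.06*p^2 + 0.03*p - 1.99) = 2.8952*p^5 - 24.9062*p^4 - 0.5845*p^3 + 7.9888*p^2 + 0.4063*p + 2.0895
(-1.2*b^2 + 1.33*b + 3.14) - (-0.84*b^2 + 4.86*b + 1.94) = -0.36*b^2 - 3.53*b + 1.2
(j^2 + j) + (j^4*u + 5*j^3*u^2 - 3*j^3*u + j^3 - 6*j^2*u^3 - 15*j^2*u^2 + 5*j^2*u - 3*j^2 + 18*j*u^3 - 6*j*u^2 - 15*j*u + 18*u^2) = j^4*u + 5*j^3*u^2 - 3*j^3*u + j^3 - 6*j^2*u^3 - 15*j^2*u^2 + 5*j^2*u - 2*j^2 + 18*j*u^3 - 6*j*u^2 - 15*j*u + j + 18*u^2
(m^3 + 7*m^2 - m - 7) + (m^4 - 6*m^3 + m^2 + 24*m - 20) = m^4 - 5*m^3 + 8*m^2 + 23*m - 27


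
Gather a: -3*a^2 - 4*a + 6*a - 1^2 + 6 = -3*a^2 + 2*a + 5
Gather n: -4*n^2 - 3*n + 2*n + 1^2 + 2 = -4*n^2 - n + 3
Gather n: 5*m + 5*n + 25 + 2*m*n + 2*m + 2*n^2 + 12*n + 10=7*m + 2*n^2 + n*(2*m + 17) + 35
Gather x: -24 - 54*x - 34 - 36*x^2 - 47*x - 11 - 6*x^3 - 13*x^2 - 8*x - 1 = -6*x^3 - 49*x^2 - 109*x - 70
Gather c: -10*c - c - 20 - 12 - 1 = -11*c - 33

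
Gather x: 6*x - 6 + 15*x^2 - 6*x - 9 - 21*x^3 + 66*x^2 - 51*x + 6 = -21*x^3 + 81*x^2 - 51*x - 9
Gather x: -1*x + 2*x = x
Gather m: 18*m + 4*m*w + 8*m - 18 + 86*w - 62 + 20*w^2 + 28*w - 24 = m*(4*w + 26) + 20*w^2 + 114*w - 104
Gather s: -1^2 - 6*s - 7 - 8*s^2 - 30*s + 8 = -8*s^2 - 36*s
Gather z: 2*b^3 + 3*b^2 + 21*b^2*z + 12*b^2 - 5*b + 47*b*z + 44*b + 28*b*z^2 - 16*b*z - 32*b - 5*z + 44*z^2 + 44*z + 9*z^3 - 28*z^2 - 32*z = 2*b^3 + 15*b^2 + 7*b + 9*z^3 + z^2*(28*b + 16) + z*(21*b^2 + 31*b + 7)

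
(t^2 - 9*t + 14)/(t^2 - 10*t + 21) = (t - 2)/(t - 3)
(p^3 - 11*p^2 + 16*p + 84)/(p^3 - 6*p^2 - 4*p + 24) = (p - 7)/(p - 2)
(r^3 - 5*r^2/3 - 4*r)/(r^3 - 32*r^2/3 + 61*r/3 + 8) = r*(3*r + 4)/(3*r^2 - 23*r - 8)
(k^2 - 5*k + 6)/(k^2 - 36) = (k^2 - 5*k + 6)/(k^2 - 36)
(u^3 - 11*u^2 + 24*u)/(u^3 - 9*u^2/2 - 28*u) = 2*(u - 3)/(2*u + 7)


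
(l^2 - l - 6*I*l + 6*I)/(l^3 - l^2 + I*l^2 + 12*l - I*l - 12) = (l - 6*I)/(l^2 + I*l + 12)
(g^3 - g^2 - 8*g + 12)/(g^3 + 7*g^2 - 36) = (g - 2)/(g + 6)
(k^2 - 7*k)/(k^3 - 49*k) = 1/(k + 7)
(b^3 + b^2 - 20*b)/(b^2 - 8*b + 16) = b*(b + 5)/(b - 4)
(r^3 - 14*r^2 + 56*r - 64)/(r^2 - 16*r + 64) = (r^2 - 6*r + 8)/(r - 8)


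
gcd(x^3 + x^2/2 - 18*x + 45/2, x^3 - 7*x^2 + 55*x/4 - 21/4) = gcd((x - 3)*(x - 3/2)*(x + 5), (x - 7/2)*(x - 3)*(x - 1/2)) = x - 3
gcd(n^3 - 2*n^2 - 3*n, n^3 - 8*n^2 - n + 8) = n + 1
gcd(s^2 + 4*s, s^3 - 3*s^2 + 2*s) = s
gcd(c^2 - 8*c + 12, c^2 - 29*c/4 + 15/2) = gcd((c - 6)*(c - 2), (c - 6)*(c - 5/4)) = c - 6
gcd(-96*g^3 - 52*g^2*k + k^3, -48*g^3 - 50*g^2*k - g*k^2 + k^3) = 48*g^2 + 2*g*k - k^2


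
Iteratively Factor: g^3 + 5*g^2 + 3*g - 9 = (g + 3)*(g^2 + 2*g - 3) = (g - 1)*(g + 3)*(g + 3)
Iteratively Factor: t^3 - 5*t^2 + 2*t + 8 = (t - 2)*(t^2 - 3*t - 4) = (t - 2)*(t + 1)*(t - 4)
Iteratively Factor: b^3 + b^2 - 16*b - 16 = (b + 1)*(b^2 - 16) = (b - 4)*(b + 1)*(b + 4)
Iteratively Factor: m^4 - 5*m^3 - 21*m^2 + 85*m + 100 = (m + 4)*(m^3 - 9*m^2 + 15*m + 25) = (m - 5)*(m + 4)*(m^2 - 4*m - 5) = (m - 5)*(m + 1)*(m + 4)*(m - 5)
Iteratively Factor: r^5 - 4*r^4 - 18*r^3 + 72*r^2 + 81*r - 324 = (r - 4)*(r^4 - 18*r^2 + 81) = (r - 4)*(r + 3)*(r^3 - 3*r^2 - 9*r + 27) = (r - 4)*(r - 3)*(r + 3)*(r^2 - 9) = (r - 4)*(r - 3)*(r + 3)^2*(r - 3)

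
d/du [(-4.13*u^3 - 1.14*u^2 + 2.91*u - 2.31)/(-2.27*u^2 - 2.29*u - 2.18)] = (9.3751*u^4 + 18.9154*u^3 + 36.2265*u^2 - 5.517*u - 11.6337)/(5.1529*u^4 + 10.3966*u^3 + 15.1413*u^2 + 9.9844*u + 4.7524)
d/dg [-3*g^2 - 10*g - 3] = -6*g - 10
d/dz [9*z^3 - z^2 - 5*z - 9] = 27*z^2 - 2*z - 5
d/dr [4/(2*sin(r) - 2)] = -2*cos(r)/(sin(r) - 1)^2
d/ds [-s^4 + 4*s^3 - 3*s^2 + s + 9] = -4*s^3 + 12*s^2 - 6*s + 1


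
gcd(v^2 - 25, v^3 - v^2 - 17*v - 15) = v - 5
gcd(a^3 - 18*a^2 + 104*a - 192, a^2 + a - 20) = a - 4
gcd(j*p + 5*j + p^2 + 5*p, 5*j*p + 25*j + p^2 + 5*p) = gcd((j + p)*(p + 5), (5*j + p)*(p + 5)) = p + 5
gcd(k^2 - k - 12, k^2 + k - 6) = k + 3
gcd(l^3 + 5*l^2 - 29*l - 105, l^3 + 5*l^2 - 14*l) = l + 7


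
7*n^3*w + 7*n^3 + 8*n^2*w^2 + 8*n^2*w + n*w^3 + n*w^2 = (n + w)*(7*n + w)*(n*w + n)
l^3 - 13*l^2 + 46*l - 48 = (l - 8)*(l - 3)*(l - 2)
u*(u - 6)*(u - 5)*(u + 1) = u^4 - 10*u^3 + 19*u^2 + 30*u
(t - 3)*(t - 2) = t^2 - 5*t + 6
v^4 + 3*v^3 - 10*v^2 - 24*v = v*(v - 3)*(v + 2)*(v + 4)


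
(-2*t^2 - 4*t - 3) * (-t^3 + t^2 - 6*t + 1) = 2*t^5 + 2*t^4 + 11*t^3 + 19*t^2 + 14*t - 3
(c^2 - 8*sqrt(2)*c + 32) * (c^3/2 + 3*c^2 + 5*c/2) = c^5/2 - 4*sqrt(2)*c^4 + 3*c^4 - 24*sqrt(2)*c^3 + 37*c^3/2 - 20*sqrt(2)*c^2 + 96*c^2 + 80*c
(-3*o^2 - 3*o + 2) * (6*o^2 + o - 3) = -18*o^4 - 21*o^3 + 18*o^2 + 11*o - 6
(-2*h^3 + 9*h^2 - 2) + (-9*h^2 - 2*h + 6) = -2*h^3 - 2*h + 4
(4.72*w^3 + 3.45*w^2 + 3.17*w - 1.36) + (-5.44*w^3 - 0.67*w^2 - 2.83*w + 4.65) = -0.720000000000001*w^3 + 2.78*w^2 + 0.34*w + 3.29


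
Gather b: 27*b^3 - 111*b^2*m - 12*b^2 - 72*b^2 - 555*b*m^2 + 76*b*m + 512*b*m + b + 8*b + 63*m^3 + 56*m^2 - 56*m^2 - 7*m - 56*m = 27*b^3 + b^2*(-111*m - 84) + b*(-555*m^2 + 588*m + 9) + 63*m^3 - 63*m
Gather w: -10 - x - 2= -x - 12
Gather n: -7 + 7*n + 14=7*n + 7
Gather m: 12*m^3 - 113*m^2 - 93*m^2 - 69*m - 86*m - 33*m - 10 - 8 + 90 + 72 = 12*m^3 - 206*m^2 - 188*m + 144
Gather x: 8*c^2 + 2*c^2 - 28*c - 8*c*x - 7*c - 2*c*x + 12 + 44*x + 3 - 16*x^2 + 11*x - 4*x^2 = 10*c^2 - 35*c - 20*x^2 + x*(55 - 10*c) + 15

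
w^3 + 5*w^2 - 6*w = w*(w - 1)*(w + 6)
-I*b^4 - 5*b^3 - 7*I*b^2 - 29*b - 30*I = (b - 5*I)*(b - 3*I)*(b + 2*I)*(-I*b + 1)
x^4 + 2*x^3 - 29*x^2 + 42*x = x*(x - 3)*(x - 2)*(x + 7)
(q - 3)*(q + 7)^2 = q^3 + 11*q^2 + 7*q - 147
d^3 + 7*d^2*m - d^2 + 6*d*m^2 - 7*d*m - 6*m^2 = (d - 1)*(d + m)*(d + 6*m)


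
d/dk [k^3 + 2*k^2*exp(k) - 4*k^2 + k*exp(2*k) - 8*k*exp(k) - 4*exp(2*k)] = 2*k^2*exp(k) + 3*k^2 + 2*k*exp(2*k) - 4*k*exp(k) - 8*k - 7*exp(2*k) - 8*exp(k)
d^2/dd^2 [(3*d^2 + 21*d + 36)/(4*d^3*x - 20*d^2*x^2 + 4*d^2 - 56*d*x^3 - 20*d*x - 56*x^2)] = 3*(((2*d + 7)*(-3*d^2*x + 10*d*x^2 - 2*d + 14*x^3 + 5*x) - (d^2 + 7*d + 12)*(3*d*x - 5*x^2 + 1))*(-d^3*x + 5*d^2*x^2 - d^2 + 14*d*x^3 + 5*d*x + 14*x^2) - (d^2 + 7*d + 12)*(-3*d^2*x + 10*d*x^2 - 2*d + 14*x^3 + 5*x)^2 - (-d^3*x + 5*d^2*x^2 - d^2 + 14*d*x^3 + 5*d*x + 14*x^2)^2)/(2*(-d^3*x + 5*d^2*x^2 - d^2 + 14*d*x^3 + 5*d*x + 14*x^2)^3)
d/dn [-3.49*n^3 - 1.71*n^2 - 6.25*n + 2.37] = -10.47*n^2 - 3.42*n - 6.25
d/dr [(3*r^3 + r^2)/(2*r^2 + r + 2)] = r*(-r*(3*r + 1)*(4*r + 1) + (9*r + 2)*(2*r^2 + r + 2))/(2*r^2 + r + 2)^2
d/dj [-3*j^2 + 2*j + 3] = 2 - 6*j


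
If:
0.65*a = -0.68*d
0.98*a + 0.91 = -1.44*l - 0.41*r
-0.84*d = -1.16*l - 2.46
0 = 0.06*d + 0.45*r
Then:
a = 60.39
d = -57.72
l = -43.92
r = 7.70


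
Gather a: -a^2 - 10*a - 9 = -a^2 - 10*a - 9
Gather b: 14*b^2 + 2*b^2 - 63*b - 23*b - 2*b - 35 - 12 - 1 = 16*b^2 - 88*b - 48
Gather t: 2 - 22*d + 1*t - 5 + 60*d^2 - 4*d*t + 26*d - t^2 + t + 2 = 60*d^2 + 4*d - t^2 + t*(2 - 4*d) - 1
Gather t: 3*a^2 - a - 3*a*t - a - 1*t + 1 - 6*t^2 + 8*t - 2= 3*a^2 - 2*a - 6*t^2 + t*(7 - 3*a) - 1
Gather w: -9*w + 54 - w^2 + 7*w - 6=-w^2 - 2*w + 48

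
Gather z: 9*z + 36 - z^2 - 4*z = -z^2 + 5*z + 36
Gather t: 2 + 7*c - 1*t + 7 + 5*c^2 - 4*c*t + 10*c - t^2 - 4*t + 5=5*c^2 + 17*c - t^2 + t*(-4*c - 5) + 14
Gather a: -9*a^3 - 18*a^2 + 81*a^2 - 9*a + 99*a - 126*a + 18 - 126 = -9*a^3 + 63*a^2 - 36*a - 108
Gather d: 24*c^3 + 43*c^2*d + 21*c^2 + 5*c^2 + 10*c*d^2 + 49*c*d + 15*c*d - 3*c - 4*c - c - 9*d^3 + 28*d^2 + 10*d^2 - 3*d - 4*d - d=24*c^3 + 26*c^2 - 8*c - 9*d^3 + d^2*(10*c + 38) + d*(43*c^2 + 64*c - 8)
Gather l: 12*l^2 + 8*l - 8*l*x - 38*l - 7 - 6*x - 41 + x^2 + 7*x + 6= 12*l^2 + l*(-8*x - 30) + x^2 + x - 42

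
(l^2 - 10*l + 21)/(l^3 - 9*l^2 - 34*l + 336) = (l - 3)/(l^2 - 2*l - 48)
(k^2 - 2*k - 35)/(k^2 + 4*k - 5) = (k - 7)/(k - 1)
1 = 1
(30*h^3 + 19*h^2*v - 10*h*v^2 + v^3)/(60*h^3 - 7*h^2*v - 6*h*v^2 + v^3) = (-6*h^2 - 5*h*v + v^2)/(-12*h^2 - h*v + v^2)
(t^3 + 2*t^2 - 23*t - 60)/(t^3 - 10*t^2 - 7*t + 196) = (t^2 - 2*t - 15)/(t^2 - 14*t + 49)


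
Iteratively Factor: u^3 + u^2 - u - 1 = (u - 1)*(u^2 + 2*u + 1) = (u - 1)*(u + 1)*(u + 1)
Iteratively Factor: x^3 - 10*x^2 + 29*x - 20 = (x - 1)*(x^2 - 9*x + 20) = (x - 4)*(x - 1)*(x - 5)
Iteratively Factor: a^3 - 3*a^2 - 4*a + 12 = (a - 2)*(a^2 - a - 6) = (a - 3)*(a - 2)*(a + 2)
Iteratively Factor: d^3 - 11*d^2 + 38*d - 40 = (d - 4)*(d^2 - 7*d + 10) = (d - 5)*(d - 4)*(d - 2)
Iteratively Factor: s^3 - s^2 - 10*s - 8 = (s + 2)*(s^2 - 3*s - 4) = (s - 4)*(s + 2)*(s + 1)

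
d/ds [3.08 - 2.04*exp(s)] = -2.04*exp(s)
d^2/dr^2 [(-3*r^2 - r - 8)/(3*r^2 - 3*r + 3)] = 2*(-4*r^3 - 15*r^2 + 27*r - 4)/(3*(r^6 - 3*r^5 + 6*r^4 - 7*r^3 + 6*r^2 - 3*r + 1))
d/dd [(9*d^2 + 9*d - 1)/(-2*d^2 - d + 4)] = (9*d^2 + 68*d + 35)/(4*d^4 + 4*d^3 - 15*d^2 - 8*d + 16)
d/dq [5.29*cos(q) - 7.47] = -5.29*sin(q)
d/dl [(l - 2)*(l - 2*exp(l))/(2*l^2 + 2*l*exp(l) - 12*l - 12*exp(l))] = (-(l - 2)*(l - 2*exp(l))*(l*exp(l) + 2*l - 5*exp(l) - 6) + (l - (l - 2)*(2*exp(l) - 1) - 2*exp(l))*(l^2 + l*exp(l) - 6*l - 6*exp(l)))/(2*(l^2 + l*exp(l) - 6*l - 6*exp(l))^2)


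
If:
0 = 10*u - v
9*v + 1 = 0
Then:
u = -1/90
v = -1/9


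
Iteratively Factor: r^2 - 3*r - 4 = (r - 4)*(r + 1)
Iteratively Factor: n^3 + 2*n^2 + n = (n)*(n^2 + 2*n + 1) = n*(n + 1)*(n + 1)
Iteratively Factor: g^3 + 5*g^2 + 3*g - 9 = (g + 3)*(g^2 + 2*g - 3) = (g - 1)*(g + 3)*(g + 3)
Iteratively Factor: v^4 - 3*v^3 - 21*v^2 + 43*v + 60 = (v + 4)*(v^3 - 7*v^2 + 7*v + 15) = (v + 1)*(v + 4)*(v^2 - 8*v + 15) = (v - 5)*(v + 1)*(v + 4)*(v - 3)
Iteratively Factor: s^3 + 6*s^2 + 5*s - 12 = (s + 4)*(s^2 + 2*s - 3) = (s + 3)*(s + 4)*(s - 1)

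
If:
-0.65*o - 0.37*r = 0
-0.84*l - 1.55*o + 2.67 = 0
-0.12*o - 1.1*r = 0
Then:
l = 3.18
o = 0.00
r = 0.00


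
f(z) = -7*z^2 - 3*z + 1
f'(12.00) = -171.00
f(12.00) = -1043.00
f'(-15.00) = 207.00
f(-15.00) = -1529.00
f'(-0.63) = 5.82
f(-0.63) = 0.11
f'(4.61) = -67.54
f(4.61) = -161.59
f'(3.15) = -47.10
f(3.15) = -77.91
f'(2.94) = -44.16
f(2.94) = -68.33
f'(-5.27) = 70.78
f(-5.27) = -177.60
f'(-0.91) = 9.74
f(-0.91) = -2.07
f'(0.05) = -3.70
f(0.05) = 0.83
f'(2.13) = -32.82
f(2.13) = -37.15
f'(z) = -14*z - 3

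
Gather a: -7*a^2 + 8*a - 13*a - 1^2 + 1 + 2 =-7*a^2 - 5*a + 2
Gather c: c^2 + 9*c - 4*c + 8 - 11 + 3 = c^2 + 5*c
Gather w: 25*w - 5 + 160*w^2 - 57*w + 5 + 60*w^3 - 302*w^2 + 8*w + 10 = 60*w^3 - 142*w^2 - 24*w + 10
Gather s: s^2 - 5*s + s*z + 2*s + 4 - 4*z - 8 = s^2 + s*(z - 3) - 4*z - 4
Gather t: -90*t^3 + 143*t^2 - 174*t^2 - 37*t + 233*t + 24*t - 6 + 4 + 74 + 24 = -90*t^3 - 31*t^2 + 220*t + 96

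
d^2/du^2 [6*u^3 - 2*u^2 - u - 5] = 36*u - 4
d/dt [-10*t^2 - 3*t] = -20*t - 3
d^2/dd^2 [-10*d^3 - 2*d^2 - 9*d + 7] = -60*d - 4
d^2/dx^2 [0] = 0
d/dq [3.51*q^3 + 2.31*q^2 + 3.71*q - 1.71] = 10.53*q^2 + 4.62*q + 3.71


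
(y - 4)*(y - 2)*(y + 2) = y^3 - 4*y^2 - 4*y + 16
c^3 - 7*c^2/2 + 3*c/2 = c*(c - 3)*(c - 1/2)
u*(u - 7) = u^2 - 7*u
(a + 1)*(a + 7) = a^2 + 8*a + 7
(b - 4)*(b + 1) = b^2 - 3*b - 4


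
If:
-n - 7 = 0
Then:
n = -7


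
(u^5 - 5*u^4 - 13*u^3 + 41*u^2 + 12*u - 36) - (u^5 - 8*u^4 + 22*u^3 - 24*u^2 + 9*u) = 3*u^4 - 35*u^3 + 65*u^2 + 3*u - 36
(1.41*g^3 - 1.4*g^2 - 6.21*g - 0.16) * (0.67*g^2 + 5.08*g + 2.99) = 0.9447*g^5 + 6.2248*g^4 - 7.0568*g^3 - 35.84*g^2 - 19.3807*g - 0.4784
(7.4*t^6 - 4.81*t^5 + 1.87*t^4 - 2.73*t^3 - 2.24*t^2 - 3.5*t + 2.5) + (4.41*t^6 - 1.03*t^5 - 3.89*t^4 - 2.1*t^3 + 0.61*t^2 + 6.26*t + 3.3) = 11.81*t^6 - 5.84*t^5 - 2.02*t^4 - 4.83*t^3 - 1.63*t^2 + 2.76*t + 5.8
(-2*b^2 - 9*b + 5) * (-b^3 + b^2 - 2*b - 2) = 2*b^5 + 7*b^4 - 10*b^3 + 27*b^2 + 8*b - 10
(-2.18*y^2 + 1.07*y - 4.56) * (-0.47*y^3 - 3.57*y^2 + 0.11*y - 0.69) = 1.0246*y^5 + 7.2797*y^4 - 1.9165*y^3 + 17.9011*y^2 - 1.2399*y + 3.1464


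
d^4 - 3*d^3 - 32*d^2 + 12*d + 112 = (d - 7)*(d - 2)*(d + 2)*(d + 4)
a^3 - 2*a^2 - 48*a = a*(a - 8)*(a + 6)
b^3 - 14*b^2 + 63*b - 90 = (b - 6)*(b - 5)*(b - 3)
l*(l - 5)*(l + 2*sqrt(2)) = l^3 - 5*l^2 + 2*sqrt(2)*l^2 - 10*sqrt(2)*l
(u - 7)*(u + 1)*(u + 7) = u^3 + u^2 - 49*u - 49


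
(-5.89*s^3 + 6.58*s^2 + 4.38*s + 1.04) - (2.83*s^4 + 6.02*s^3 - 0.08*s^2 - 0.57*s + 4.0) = -2.83*s^4 - 11.91*s^3 + 6.66*s^2 + 4.95*s - 2.96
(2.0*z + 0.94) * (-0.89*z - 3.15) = -1.78*z^2 - 7.1366*z - 2.961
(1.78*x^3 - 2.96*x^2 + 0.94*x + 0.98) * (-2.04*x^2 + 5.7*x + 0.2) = -3.6312*x^5 + 16.1844*x^4 - 18.4336*x^3 + 2.7668*x^2 + 5.774*x + 0.196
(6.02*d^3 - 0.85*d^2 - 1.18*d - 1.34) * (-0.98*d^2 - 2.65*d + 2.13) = -5.8996*d^5 - 15.12*d^4 + 16.2315*d^3 + 2.6297*d^2 + 1.0376*d - 2.8542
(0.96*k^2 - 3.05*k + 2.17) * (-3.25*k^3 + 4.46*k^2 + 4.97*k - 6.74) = -3.12*k^5 + 14.1941*k^4 - 15.8843*k^3 - 11.9507*k^2 + 31.3419*k - 14.6258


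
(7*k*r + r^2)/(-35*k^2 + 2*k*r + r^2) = r/(-5*k + r)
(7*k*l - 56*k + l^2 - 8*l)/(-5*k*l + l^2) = (-7*k*l + 56*k - l^2 + 8*l)/(l*(5*k - l))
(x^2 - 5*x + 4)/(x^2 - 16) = (x - 1)/(x + 4)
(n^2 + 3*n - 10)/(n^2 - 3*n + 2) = (n + 5)/(n - 1)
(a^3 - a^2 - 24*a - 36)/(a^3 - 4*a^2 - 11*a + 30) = (a^2 - 4*a - 12)/(a^2 - 7*a + 10)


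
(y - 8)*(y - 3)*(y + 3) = y^3 - 8*y^2 - 9*y + 72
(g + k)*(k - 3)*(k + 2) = g*k^2 - g*k - 6*g + k^3 - k^2 - 6*k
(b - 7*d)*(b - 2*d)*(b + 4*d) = b^3 - 5*b^2*d - 22*b*d^2 + 56*d^3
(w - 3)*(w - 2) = w^2 - 5*w + 6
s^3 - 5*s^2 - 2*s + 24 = (s - 4)*(s - 3)*(s + 2)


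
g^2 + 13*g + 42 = (g + 6)*(g + 7)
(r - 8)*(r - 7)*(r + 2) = r^3 - 13*r^2 + 26*r + 112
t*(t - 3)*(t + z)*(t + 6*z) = t^4 + 7*t^3*z - 3*t^3 + 6*t^2*z^2 - 21*t^2*z - 18*t*z^2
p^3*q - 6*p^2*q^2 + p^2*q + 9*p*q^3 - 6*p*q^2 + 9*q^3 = (p - 3*q)^2*(p*q + q)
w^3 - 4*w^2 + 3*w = w*(w - 3)*(w - 1)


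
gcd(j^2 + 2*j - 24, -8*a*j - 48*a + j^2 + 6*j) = j + 6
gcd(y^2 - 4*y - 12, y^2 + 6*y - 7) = 1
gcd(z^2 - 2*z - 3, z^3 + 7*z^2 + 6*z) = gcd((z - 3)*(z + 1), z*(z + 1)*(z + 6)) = z + 1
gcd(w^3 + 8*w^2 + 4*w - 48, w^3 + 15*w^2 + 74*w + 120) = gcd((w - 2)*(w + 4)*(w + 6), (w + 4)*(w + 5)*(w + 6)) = w^2 + 10*w + 24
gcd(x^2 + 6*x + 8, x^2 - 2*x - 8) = x + 2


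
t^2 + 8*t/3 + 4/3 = (t + 2/3)*(t + 2)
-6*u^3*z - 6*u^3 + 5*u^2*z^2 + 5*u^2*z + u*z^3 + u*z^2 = (-u + z)*(6*u + z)*(u*z + u)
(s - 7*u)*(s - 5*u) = s^2 - 12*s*u + 35*u^2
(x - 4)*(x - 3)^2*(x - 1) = x^4 - 11*x^3 + 43*x^2 - 69*x + 36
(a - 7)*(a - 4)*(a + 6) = a^3 - 5*a^2 - 38*a + 168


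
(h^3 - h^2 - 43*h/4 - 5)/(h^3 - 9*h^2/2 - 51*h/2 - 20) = (h^2 - 7*h/2 - 2)/(h^2 - 7*h - 8)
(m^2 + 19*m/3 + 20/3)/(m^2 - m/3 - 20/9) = 3*(m + 5)/(3*m - 5)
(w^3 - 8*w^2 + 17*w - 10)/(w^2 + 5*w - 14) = (w^2 - 6*w + 5)/(w + 7)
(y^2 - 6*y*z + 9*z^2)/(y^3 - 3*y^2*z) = (y - 3*z)/y^2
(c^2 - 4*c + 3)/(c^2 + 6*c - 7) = (c - 3)/(c + 7)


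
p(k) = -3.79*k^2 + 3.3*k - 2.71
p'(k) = 3.3 - 7.58*k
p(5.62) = -103.87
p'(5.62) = -39.30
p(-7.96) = -269.12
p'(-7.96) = 63.64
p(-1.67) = -18.79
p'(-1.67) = 15.96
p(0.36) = -2.01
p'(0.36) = 0.57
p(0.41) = -1.99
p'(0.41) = 0.19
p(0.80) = -2.50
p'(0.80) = -2.76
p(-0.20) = -3.52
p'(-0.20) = 4.82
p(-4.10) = -79.95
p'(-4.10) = 34.38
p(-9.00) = -339.40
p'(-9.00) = 71.52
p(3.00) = -26.92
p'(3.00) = -19.44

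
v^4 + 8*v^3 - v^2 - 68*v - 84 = (v - 3)*(v + 2)^2*(v + 7)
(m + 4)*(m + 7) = m^2 + 11*m + 28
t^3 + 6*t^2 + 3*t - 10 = (t - 1)*(t + 2)*(t + 5)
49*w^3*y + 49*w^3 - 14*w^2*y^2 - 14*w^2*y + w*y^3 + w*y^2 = (-7*w + y)^2*(w*y + w)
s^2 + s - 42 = (s - 6)*(s + 7)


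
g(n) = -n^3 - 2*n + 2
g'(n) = -3*n^2 - 2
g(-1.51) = 8.46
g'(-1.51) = -8.84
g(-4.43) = 97.80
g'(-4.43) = -60.87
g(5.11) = -141.65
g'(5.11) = -80.34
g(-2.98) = 34.42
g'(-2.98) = -28.64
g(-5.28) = 159.76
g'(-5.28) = -85.64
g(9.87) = -979.24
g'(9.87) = -294.25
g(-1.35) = 7.16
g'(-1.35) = -7.47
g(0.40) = 1.14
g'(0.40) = -2.48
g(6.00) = -226.00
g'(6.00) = -110.00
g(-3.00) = 35.00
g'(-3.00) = -29.00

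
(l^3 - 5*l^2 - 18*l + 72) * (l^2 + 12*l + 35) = l^5 + 7*l^4 - 43*l^3 - 319*l^2 + 234*l + 2520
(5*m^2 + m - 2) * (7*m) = 35*m^3 + 7*m^2 - 14*m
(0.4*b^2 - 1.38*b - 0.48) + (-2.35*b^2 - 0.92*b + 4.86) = -1.95*b^2 - 2.3*b + 4.38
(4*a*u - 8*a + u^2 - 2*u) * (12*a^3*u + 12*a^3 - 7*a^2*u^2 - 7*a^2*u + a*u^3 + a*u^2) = 48*a^4*u^2 - 48*a^4*u - 96*a^4 - 16*a^3*u^3 + 16*a^3*u^2 + 32*a^3*u - 3*a^2*u^4 + 3*a^2*u^3 + 6*a^2*u^2 + a*u^5 - a*u^4 - 2*a*u^3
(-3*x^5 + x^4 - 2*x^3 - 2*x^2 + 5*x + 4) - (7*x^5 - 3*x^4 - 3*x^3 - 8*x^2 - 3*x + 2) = -10*x^5 + 4*x^4 + x^3 + 6*x^2 + 8*x + 2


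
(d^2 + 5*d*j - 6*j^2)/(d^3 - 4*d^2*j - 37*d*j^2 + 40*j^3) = (d + 6*j)/(d^2 - 3*d*j - 40*j^2)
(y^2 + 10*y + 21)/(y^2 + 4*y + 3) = (y + 7)/(y + 1)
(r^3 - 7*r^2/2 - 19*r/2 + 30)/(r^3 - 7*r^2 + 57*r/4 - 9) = 2*(2*r^2 + r - 15)/(4*r^2 - 12*r + 9)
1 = 1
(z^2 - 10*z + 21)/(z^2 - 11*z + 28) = (z - 3)/(z - 4)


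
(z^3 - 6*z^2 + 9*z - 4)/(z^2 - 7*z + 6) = (z^2 - 5*z + 4)/(z - 6)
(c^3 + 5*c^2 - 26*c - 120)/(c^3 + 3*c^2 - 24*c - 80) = (c + 6)/(c + 4)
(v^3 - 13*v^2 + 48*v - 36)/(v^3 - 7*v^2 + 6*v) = (v - 6)/v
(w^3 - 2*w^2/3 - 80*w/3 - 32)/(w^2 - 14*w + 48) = (3*w^2 + 16*w + 16)/(3*(w - 8))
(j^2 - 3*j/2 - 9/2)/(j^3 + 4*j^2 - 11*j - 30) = (j + 3/2)/(j^2 + 7*j + 10)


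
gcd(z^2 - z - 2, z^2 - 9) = 1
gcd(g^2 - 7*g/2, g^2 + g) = g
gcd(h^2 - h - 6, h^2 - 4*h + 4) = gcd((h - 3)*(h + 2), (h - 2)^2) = 1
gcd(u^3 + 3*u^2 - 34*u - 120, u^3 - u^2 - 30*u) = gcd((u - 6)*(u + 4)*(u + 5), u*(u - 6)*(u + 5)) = u^2 - u - 30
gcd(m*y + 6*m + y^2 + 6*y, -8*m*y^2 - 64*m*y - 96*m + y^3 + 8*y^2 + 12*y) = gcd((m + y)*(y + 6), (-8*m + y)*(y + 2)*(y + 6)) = y + 6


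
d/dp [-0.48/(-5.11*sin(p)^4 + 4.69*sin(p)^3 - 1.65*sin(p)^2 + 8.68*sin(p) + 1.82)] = (-9.8112*sin(p)^3 + 6.7536*sin(p)^2 - 1.584*sin(p) + 4.1664)*cos(p)/(-5.11*sin(p)^4 + 4.69*sin(p)^3 - 1.65*sin(p)^2 + 8.68*sin(p) + 1.82)^2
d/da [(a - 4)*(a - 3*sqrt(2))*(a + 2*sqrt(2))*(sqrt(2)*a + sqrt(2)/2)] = 4*sqrt(2)*a^3 - 21*sqrt(2)*a^2/2 - 6*a^2 - 28*sqrt(2)*a + 14*a + 4 + 42*sqrt(2)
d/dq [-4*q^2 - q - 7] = -8*q - 1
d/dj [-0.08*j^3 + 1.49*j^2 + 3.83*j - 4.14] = -0.24*j^2 + 2.98*j + 3.83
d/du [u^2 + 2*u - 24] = 2*u + 2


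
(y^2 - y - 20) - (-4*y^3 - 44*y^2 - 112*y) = 4*y^3 + 45*y^2 + 111*y - 20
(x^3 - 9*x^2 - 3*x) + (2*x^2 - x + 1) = x^3 - 7*x^2 - 4*x + 1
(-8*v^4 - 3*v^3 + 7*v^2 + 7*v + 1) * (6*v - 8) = -48*v^5 + 46*v^4 + 66*v^3 - 14*v^2 - 50*v - 8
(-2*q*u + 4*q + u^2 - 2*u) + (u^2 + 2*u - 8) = -2*q*u + 4*q + 2*u^2 - 8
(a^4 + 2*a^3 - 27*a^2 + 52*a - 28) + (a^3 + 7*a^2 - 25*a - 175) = a^4 + 3*a^3 - 20*a^2 + 27*a - 203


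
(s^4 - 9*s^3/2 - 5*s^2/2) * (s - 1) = s^5 - 11*s^4/2 + 2*s^3 + 5*s^2/2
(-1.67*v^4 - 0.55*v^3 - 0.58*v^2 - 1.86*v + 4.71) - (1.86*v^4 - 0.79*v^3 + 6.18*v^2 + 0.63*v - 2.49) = -3.53*v^4 + 0.24*v^3 - 6.76*v^2 - 2.49*v + 7.2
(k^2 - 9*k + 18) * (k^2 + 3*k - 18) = k^4 - 6*k^3 - 27*k^2 + 216*k - 324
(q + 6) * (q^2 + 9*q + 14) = q^3 + 15*q^2 + 68*q + 84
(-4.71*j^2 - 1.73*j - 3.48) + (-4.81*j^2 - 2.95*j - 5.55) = -9.52*j^2 - 4.68*j - 9.03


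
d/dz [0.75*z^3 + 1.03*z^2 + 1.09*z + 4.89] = 2.25*z^2 + 2.06*z + 1.09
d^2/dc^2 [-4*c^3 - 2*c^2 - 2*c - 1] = -24*c - 4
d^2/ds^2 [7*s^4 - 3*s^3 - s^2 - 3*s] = 84*s^2 - 18*s - 2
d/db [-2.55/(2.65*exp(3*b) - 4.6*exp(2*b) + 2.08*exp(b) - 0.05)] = (20.2725*exp(2*b) - 23.46*exp(b) + 5.304)*exp(b)/(2.65*exp(3*b) - 4.6*exp(2*b) + 2.08*exp(b) - 0.05)^2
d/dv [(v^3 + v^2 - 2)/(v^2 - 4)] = v*(v^3 - 12*v - 4)/(v^4 - 8*v^2 + 16)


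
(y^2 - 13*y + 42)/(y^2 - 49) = (y - 6)/(y + 7)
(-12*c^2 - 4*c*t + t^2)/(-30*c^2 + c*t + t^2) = (-12*c^2 - 4*c*t + t^2)/(-30*c^2 + c*t + t^2)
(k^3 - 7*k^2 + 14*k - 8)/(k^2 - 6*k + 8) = k - 1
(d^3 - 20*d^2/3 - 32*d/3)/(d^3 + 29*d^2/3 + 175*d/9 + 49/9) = 3*d*(3*d^2 - 20*d - 32)/(9*d^3 + 87*d^2 + 175*d + 49)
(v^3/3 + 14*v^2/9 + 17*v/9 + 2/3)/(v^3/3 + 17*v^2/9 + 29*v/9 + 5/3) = (3*v + 2)/(3*v + 5)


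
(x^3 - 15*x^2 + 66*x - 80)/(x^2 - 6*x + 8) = (x^2 - 13*x + 40)/(x - 4)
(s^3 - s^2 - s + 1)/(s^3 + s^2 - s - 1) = (s - 1)/(s + 1)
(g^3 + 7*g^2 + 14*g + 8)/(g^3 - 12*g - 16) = (g^2 + 5*g + 4)/(g^2 - 2*g - 8)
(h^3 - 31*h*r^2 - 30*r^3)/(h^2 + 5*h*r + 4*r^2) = (h^2 - h*r - 30*r^2)/(h + 4*r)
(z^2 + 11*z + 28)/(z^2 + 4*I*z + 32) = (z^2 + 11*z + 28)/(z^2 + 4*I*z + 32)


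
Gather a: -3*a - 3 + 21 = 18 - 3*a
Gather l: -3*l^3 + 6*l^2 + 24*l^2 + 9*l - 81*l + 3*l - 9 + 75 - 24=-3*l^3 + 30*l^2 - 69*l + 42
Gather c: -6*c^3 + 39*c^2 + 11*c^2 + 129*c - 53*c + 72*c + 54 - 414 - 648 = -6*c^3 + 50*c^2 + 148*c - 1008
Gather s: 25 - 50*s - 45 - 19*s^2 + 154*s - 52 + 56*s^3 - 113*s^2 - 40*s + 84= 56*s^3 - 132*s^2 + 64*s + 12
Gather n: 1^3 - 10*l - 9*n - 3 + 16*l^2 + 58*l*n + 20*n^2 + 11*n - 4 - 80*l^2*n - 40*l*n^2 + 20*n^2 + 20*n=16*l^2 - 10*l + n^2*(40 - 40*l) + n*(-80*l^2 + 58*l + 22) - 6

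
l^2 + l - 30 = (l - 5)*(l + 6)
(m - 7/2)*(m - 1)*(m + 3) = m^3 - 3*m^2/2 - 10*m + 21/2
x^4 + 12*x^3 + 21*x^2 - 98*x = x*(x - 2)*(x + 7)^2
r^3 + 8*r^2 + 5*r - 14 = (r - 1)*(r + 2)*(r + 7)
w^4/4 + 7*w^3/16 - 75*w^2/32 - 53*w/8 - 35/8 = (w/2 + 1)^2*(w - 7/2)*(w + 5/4)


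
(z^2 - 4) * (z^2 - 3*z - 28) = z^4 - 3*z^3 - 32*z^2 + 12*z + 112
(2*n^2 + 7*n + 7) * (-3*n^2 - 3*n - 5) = -6*n^4 - 27*n^3 - 52*n^2 - 56*n - 35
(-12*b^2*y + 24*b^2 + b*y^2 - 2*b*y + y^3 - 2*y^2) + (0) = -12*b^2*y + 24*b^2 + b*y^2 - 2*b*y + y^3 - 2*y^2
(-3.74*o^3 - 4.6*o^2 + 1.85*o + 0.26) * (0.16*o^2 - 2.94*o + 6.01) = -0.5984*o^5 + 10.2596*o^4 - 8.6574*o^3 - 33.0434*o^2 + 10.3541*o + 1.5626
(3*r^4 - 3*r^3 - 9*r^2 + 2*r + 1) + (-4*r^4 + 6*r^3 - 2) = -r^4 + 3*r^3 - 9*r^2 + 2*r - 1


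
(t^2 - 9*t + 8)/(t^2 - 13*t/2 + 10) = 2*(t^2 - 9*t + 8)/(2*t^2 - 13*t + 20)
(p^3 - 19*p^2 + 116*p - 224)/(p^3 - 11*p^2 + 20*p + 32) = (p - 7)/(p + 1)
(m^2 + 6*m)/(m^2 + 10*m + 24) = m/(m + 4)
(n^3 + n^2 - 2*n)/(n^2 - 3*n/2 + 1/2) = 2*n*(n + 2)/(2*n - 1)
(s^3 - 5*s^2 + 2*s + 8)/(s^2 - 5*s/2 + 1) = 2*(s^2 - 3*s - 4)/(2*s - 1)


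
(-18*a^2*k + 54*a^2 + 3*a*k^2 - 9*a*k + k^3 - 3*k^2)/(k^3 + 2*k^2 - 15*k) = (-18*a^2 + 3*a*k + k^2)/(k*(k + 5))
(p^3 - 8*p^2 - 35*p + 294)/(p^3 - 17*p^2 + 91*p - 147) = (p + 6)/(p - 3)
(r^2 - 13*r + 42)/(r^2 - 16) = (r^2 - 13*r + 42)/(r^2 - 16)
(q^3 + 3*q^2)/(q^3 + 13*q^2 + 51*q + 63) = q^2/(q^2 + 10*q + 21)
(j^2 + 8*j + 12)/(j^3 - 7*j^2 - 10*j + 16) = (j + 6)/(j^2 - 9*j + 8)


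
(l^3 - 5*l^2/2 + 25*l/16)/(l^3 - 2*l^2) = (16*l^2 - 40*l + 25)/(16*l*(l - 2))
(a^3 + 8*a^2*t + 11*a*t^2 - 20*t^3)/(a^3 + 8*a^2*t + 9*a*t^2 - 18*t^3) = (a^2 + 9*a*t + 20*t^2)/(a^2 + 9*a*t + 18*t^2)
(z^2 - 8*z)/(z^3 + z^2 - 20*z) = (z - 8)/(z^2 + z - 20)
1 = 1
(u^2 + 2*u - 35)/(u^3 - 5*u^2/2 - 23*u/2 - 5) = 2*(u + 7)/(2*u^2 + 5*u + 2)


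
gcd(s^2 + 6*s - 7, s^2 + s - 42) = s + 7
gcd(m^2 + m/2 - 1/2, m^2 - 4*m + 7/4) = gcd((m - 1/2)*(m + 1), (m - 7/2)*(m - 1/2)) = m - 1/2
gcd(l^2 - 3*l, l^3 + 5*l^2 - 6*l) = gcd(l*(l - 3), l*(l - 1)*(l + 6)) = l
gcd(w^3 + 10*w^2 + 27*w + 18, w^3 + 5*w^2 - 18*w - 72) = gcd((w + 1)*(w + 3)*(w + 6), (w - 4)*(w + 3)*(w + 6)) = w^2 + 9*w + 18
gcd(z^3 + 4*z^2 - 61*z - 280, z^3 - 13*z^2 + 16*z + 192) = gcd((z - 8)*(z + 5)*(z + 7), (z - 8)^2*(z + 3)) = z - 8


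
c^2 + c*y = c*(c + y)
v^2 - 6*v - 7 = (v - 7)*(v + 1)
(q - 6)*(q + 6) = q^2 - 36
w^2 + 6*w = w*(w + 6)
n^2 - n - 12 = (n - 4)*(n + 3)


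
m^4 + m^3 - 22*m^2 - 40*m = m*(m - 5)*(m + 2)*(m + 4)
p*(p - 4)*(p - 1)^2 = p^4 - 6*p^3 + 9*p^2 - 4*p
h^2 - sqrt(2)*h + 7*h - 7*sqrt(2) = (h + 7)*(h - sqrt(2))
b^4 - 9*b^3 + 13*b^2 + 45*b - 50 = (b - 5)^2*(b - 1)*(b + 2)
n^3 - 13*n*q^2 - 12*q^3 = (n - 4*q)*(n + q)*(n + 3*q)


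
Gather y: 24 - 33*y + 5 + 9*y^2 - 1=9*y^2 - 33*y + 28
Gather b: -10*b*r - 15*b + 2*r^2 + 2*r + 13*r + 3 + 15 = b*(-10*r - 15) + 2*r^2 + 15*r + 18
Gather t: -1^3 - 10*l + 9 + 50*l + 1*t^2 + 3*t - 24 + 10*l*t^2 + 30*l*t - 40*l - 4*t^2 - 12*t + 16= t^2*(10*l - 3) + t*(30*l - 9)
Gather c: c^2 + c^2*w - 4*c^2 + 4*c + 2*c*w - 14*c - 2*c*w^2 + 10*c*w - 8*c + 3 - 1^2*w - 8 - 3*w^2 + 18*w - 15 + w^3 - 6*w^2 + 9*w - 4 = c^2*(w - 3) + c*(-2*w^2 + 12*w - 18) + w^3 - 9*w^2 + 26*w - 24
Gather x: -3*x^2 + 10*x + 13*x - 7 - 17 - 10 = -3*x^2 + 23*x - 34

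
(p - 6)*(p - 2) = p^2 - 8*p + 12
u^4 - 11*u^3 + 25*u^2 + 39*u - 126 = (u - 7)*(u - 3)^2*(u + 2)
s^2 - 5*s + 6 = (s - 3)*(s - 2)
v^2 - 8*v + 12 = (v - 6)*(v - 2)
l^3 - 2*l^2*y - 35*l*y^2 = l*(l - 7*y)*(l + 5*y)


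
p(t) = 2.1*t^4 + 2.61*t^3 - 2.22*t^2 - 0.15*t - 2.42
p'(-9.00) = -5449.56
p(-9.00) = 11694.52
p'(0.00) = -0.15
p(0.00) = -2.42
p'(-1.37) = -0.97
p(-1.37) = -5.69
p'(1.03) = 12.76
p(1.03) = 0.29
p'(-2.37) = -57.47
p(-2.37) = 16.98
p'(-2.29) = -49.80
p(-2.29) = 12.69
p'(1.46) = 36.20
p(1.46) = 10.29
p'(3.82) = 565.39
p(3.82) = 557.27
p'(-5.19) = -940.50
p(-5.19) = 1097.35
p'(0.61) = 1.96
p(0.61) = -2.45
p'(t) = 8.4*t^3 + 7.83*t^2 - 4.44*t - 0.15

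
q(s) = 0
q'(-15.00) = 0.00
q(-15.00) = 0.00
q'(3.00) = 0.00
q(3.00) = 0.00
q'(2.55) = 0.00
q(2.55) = 0.00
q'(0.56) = 0.00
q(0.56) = 0.00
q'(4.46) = 0.00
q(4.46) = 0.00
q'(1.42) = 0.00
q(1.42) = 0.00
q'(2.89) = 0.00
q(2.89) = 0.00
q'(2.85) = 0.00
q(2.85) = 0.00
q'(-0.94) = 0.00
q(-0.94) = 0.00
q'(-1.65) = 0.00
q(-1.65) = 0.00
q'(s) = 0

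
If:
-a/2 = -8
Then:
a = 16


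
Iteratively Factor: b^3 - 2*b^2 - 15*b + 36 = (b - 3)*(b^2 + b - 12) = (b - 3)^2*(b + 4)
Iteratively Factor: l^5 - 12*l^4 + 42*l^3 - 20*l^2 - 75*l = (l - 3)*(l^4 - 9*l^3 + 15*l^2 + 25*l) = (l - 5)*(l - 3)*(l^3 - 4*l^2 - 5*l) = (l - 5)^2*(l - 3)*(l^2 + l) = (l - 5)^2*(l - 3)*(l + 1)*(l)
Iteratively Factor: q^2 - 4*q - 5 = (q + 1)*(q - 5)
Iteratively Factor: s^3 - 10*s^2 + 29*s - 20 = (s - 4)*(s^2 - 6*s + 5) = (s - 5)*(s - 4)*(s - 1)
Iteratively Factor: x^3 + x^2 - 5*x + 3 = (x - 1)*(x^2 + 2*x - 3) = (x - 1)*(x + 3)*(x - 1)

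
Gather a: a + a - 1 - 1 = 2*a - 2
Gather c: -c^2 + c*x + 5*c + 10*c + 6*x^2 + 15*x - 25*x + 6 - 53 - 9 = -c^2 + c*(x + 15) + 6*x^2 - 10*x - 56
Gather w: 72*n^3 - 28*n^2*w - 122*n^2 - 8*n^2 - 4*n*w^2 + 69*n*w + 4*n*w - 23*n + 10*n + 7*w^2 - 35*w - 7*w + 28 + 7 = 72*n^3 - 130*n^2 - 13*n + w^2*(7 - 4*n) + w*(-28*n^2 + 73*n - 42) + 35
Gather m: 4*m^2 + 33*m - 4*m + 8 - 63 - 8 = 4*m^2 + 29*m - 63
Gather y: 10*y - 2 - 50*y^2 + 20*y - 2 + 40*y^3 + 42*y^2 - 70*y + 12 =40*y^3 - 8*y^2 - 40*y + 8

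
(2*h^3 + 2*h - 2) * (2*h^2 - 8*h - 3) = 4*h^5 - 16*h^4 - 2*h^3 - 20*h^2 + 10*h + 6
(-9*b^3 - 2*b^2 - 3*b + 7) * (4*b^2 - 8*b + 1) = -36*b^5 + 64*b^4 - 5*b^3 + 50*b^2 - 59*b + 7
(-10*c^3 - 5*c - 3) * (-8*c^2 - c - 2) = 80*c^5 + 10*c^4 + 60*c^3 + 29*c^2 + 13*c + 6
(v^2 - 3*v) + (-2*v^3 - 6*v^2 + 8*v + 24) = -2*v^3 - 5*v^2 + 5*v + 24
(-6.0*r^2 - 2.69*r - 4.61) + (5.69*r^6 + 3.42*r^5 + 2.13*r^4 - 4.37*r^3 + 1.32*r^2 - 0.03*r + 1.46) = 5.69*r^6 + 3.42*r^5 + 2.13*r^4 - 4.37*r^3 - 4.68*r^2 - 2.72*r - 3.15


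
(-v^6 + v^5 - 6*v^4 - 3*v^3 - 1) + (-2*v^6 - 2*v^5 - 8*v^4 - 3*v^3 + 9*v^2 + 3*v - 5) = -3*v^6 - v^5 - 14*v^4 - 6*v^3 + 9*v^2 + 3*v - 6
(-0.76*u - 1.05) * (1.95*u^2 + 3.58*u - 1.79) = -1.482*u^3 - 4.7683*u^2 - 2.3986*u + 1.8795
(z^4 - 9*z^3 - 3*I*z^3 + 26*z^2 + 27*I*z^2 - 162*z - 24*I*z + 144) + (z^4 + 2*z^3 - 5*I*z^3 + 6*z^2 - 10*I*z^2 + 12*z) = 2*z^4 - 7*z^3 - 8*I*z^3 + 32*z^2 + 17*I*z^2 - 150*z - 24*I*z + 144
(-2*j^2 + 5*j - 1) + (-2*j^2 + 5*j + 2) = -4*j^2 + 10*j + 1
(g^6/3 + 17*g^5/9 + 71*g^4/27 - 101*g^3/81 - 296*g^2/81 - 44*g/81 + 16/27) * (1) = g^6/3 + 17*g^5/9 + 71*g^4/27 - 101*g^3/81 - 296*g^2/81 - 44*g/81 + 16/27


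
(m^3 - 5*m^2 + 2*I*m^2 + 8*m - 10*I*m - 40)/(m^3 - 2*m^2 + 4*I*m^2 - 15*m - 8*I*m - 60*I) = (m - 2*I)/(m + 3)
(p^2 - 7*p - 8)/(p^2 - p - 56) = (p + 1)/(p + 7)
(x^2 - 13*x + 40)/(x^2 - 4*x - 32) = (x - 5)/(x + 4)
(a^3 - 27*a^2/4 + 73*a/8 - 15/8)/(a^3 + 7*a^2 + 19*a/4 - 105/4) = (4*a^2 - 21*a + 5)/(2*(2*a^2 + 17*a + 35))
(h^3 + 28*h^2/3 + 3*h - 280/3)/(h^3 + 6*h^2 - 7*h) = (3*h^2 + 7*h - 40)/(3*h*(h - 1))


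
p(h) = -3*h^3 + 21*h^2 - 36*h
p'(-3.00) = -243.00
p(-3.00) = 378.00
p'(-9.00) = -1143.00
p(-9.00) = 4212.00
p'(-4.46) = -402.34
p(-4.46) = 844.43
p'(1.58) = 7.89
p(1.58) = -16.29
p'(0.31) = -23.84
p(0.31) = -9.23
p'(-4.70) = -432.21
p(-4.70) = 944.56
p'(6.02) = -109.32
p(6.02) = -110.17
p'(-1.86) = -145.26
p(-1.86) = 158.92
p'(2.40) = 12.96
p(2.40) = -6.91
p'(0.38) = -21.34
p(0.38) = -10.81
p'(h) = -9*h^2 + 42*h - 36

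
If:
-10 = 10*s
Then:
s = -1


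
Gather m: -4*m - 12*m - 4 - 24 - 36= -16*m - 64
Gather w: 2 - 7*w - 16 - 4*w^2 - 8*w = -4*w^2 - 15*w - 14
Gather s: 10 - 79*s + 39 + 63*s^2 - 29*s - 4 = 63*s^2 - 108*s + 45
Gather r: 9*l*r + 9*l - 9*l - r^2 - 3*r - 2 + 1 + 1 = -r^2 + r*(9*l - 3)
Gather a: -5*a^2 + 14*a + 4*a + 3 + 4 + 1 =-5*a^2 + 18*a + 8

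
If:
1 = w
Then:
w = 1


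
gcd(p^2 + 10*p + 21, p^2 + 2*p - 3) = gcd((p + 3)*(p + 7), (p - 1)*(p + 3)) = p + 3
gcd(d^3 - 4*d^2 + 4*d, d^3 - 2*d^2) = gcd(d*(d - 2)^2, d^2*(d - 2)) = d^2 - 2*d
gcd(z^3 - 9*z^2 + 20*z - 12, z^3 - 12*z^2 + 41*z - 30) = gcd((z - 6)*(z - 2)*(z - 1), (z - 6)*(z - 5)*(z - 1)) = z^2 - 7*z + 6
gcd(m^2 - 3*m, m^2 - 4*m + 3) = m - 3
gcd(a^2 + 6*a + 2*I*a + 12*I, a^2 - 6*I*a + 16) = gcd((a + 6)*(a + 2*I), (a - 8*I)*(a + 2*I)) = a + 2*I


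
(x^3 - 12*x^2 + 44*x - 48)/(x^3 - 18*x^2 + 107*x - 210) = (x^2 - 6*x + 8)/(x^2 - 12*x + 35)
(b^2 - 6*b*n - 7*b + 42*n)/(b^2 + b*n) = (b^2 - 6*b*n - 7*b + 42*n)/(b*(b + n))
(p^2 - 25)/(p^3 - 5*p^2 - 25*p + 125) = 1/(p - 5)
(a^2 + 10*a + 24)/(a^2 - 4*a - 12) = (a^2 + 10*a + 24)/(a^2 - 4*a - 12)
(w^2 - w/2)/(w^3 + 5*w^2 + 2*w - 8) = w*(2*w - 1)/(2*(w^3 + 5*w^2 + 2*w - 8))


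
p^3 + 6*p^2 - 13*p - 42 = (p - 3)*(p + 2)*(p + 7)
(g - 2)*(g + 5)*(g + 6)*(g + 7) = g^4 + 16*g^3 + 71*g^2 - 4*g - 420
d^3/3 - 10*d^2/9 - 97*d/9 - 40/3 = (d/3 + 1)*(d - 8)*(d + 5/3)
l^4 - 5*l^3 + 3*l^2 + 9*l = l*(l - 3)^2*(l + 1)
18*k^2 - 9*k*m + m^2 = (-6*k + m)*(-3*k + m)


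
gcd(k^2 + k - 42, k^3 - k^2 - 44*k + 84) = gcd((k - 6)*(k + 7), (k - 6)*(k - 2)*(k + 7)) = k^2 + k - 42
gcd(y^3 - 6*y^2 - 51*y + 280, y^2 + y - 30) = y - 5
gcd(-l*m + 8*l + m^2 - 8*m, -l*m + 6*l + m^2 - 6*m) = l - m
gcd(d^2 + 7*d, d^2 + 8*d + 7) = d + 7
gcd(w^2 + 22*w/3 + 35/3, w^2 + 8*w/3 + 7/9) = w + 7/3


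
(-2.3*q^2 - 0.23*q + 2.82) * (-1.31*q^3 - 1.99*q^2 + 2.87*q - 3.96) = 3.013*q^5 + 4.8783*q^4 - 9.8375*q^3 + 2.8361*q^2 + 9.0042*q - 11.1672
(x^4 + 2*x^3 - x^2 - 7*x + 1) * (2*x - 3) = 2*x^5 + x^4 - 8*x^3 - 11*x^2 + 23*x - 3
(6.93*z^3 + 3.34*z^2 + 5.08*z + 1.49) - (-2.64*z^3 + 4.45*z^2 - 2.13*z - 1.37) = 9.57*z^3 - 1.11*z^2 + 7.21*z + 2.86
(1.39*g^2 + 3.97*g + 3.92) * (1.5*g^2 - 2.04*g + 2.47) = 2.085*g^4 + 3.1194*g^3 + 1.2145*g^2 + 1.8091*g + 9.6824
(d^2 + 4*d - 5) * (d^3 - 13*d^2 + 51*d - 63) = d^5 - 9*d^4 - 6*d^3 + 206*d^2 - 507*d + 315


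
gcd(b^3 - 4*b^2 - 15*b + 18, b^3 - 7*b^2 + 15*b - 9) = b - 1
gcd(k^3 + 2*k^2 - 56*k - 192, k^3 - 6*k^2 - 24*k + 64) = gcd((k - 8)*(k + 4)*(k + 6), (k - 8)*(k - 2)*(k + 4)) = k^2 - 4*k - 32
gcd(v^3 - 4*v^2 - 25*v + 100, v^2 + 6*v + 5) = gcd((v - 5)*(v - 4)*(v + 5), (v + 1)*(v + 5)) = v + 5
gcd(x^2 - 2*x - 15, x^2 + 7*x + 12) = x + 3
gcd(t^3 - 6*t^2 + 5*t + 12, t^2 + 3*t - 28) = t - 4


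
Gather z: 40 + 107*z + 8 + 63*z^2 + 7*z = 63*z^2 + 114*z + 48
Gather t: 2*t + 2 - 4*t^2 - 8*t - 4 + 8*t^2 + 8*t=4*t^2 + 2*t - 2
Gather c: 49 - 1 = 48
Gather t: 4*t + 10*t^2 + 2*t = 10*t^2 + 6*t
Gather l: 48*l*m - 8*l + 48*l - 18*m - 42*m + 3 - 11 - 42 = l*(48*m + 40) - 60*m - 50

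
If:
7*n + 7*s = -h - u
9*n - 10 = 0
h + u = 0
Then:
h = -u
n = 10/9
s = -10/9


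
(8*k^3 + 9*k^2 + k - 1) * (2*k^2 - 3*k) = 16*k^5 - 6*k^4 - 25*k^3 - 5*k^2 + 3*k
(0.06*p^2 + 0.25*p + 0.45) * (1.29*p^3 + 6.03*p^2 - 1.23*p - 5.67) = 0.0774*p^5 + 0.6843*p^4 + 2.0142*p^3 + 2.0658*p^2 - 1.971*p - 2.5515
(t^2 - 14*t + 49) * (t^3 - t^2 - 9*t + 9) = t^5 - 15*t^4 + 54*t^3 + 86*t^2 - 567*t + 441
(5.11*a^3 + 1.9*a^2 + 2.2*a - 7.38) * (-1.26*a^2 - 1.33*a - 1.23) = -6.4386*a^5 - 9.1903*a^4 - 11.5843*a^3 + 4.0358*a^2 + 7.1094*a + 9.0774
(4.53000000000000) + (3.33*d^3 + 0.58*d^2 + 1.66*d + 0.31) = 3.33*d^3 + 0.58*d^2 + 1.66*d + 4.84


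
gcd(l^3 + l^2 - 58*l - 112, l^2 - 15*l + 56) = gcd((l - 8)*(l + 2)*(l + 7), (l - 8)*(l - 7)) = l - 8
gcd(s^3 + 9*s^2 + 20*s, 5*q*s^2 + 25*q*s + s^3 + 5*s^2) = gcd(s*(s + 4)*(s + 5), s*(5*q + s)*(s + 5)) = s^2 + 5*s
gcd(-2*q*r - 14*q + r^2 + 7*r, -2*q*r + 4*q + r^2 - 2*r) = 2*q - r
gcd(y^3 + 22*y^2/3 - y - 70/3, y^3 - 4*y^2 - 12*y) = y + 2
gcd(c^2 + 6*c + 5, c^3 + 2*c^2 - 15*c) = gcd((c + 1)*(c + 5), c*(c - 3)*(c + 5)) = c + 5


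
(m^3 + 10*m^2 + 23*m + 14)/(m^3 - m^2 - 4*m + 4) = (m^2 + 8*m + 7)/(m^2 - 3*m + 2)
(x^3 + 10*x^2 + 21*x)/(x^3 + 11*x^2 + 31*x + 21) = x/(x + 1)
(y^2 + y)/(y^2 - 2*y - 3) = y/(y - 3)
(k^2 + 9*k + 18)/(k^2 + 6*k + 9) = (k + 6)/(k + 3)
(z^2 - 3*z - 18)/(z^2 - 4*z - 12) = (z + 3)/(z + 2)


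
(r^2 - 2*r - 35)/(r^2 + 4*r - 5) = (r - 7)/(r - 1)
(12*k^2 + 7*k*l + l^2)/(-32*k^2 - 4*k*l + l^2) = (-3*k - l)/(8*k - l)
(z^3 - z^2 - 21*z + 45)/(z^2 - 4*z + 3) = (z^2 + 2*z - 15)/(z - 1)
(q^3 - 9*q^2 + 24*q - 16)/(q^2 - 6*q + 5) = (q^2 - 8*q + 16)/(q - 5)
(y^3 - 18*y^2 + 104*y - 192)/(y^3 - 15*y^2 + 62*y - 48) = (y - 4)/(y - 1)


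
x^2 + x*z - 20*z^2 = (x - 4*z)*(x + 5*z)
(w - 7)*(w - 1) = w^2 - 8*w + 7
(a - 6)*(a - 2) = a^2 - 8*a + 12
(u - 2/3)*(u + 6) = u^2 + 16*u/3 - 4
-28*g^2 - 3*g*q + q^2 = (-7*g + q)*(4*g + q)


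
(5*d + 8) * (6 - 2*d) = -10*d^2 + 14*d + 48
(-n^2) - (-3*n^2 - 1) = 2*n^2 + 1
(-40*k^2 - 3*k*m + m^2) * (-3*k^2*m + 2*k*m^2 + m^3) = 120*k^4*m - 71*k^3*m^2 - 49*k^2*m^3 - k*m^4 + m^5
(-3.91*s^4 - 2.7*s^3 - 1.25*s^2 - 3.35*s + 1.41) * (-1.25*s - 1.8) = 4.8875*s^5 + 10.413*s^4 + 6.4225*s^3 + 6.4375*s^2 + 4.2675*s - 2.538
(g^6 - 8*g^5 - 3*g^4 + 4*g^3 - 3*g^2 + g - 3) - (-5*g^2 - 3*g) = g^6 - 8*g^5 - 3*g^4 + 4*g^3 + 2*g^2 + 4*g - 3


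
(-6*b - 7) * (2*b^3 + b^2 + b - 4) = -12*b^4 - 20*b^3 - 13*b^2 + 17*b + 28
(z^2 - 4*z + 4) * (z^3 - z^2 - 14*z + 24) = z^5 - 5*z^4 - 6*z^3 + 76*z^2 - 152*z + 96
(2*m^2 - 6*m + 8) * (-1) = -2*m^2 + 6*m - 8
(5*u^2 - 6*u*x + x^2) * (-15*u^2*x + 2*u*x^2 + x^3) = -75*u^4*x + 100*u^3*x^2 - 22*u^2*x^3 - 4*u*x^4 + x^5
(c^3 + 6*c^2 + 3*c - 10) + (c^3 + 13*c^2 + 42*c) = 2*c^3 + 19*c^2 + 45*c - 10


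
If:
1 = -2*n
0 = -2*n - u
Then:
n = -1/2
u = 1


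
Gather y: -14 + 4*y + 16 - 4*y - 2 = 0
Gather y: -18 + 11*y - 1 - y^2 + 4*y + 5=-y^2 + 15*y - 14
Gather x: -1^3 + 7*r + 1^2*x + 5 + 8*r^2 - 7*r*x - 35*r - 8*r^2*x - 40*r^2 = -32*r^2 - 28*r + x*(-8*r^2 - 7*r + 1) + 4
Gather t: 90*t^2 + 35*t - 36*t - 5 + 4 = 90*t^2 - t - 1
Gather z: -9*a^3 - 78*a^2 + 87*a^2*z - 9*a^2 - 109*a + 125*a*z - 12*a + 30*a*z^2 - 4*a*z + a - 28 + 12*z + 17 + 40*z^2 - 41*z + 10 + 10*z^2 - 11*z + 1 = -9*a^3 - 87*a^2 - 120*a + z^2*(30*a + 50) + z*(87*a^2 + 121*a - 40)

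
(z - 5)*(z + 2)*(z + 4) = z^3 + z^2 - 22*z - 40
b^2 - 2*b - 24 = (b - 6)*(b + 4)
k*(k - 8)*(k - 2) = k^3 - 10*k^2 + 16*k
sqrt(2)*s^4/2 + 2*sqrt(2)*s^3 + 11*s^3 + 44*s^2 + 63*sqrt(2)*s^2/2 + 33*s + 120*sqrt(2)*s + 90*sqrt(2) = (s + 3)*(s + 5*sqrt(2))*(s + 6*sqrt(2))*(sqrt(2)*s/2 + sqrt(2)/2)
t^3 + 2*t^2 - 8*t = t*(t - 2)*(t + 4)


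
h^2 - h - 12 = (h - 4)*(h + 3)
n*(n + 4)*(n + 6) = n^3 + 10*n^2 + 24*n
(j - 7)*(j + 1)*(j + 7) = j^3 + j^2 - 49*j - 49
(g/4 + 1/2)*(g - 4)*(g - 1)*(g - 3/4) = g^4/4 - 15*g^3/16 - 15*g^2/16 + 25*g/8 - 3/2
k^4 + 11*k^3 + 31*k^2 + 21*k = k*(k + 1)*(k + 3)*(k + 7)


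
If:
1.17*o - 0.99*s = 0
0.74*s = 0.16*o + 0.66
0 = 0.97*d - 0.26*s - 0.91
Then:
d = 1.23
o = 0.92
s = 1.09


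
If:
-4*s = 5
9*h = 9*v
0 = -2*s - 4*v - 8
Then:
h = -11/8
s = -5/4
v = -11/8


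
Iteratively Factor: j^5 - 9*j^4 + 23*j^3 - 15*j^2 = (j - 1)*(j^4 - 8*j^3 + 15*j^2) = j*(j - 1)*(j^3 - 8*j^2 + 15*j) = j*(j - 3)*(j - 1)*(j^2 - 5*j) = j^2*(j - 3)*(j - 1)*(j - 5)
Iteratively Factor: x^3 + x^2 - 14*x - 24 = (x + 3)*(x^2 - 2*x - 8) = (x + 2)*(x + 3)*(x - 4)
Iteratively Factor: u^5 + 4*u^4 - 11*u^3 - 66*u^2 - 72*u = (u + 3)*(u^4 + u^3 - 14*u^2 - 24*u) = (u + 3)^2*(u^3 - 2*u^2 - 8*u) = u*(u + 3)^2*(u^2 - 2*u - 8) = u*(u - 4)*(u + 3)^2*(u + 2)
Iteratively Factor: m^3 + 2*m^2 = (m)*(m^2 + 2*m) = m*(m + 2)*(m)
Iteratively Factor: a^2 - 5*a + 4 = (a - 4)*(a - 1)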